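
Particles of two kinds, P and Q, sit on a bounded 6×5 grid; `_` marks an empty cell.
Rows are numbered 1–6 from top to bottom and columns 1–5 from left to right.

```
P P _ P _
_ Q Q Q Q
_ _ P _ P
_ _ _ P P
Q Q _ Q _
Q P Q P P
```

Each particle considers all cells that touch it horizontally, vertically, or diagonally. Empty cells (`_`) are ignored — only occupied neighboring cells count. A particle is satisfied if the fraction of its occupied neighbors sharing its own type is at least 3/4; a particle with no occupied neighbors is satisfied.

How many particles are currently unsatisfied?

17

(1,1)P 1/2 unhappy
(1,2)P 1/3 unhappy
(1,4)P 0/3 unhappy
(2,2)Q 1/4 unhappy
(2,3)Q 2/5 unhappy
(2,4)Q 2/5 unhappy
(2,5)Q 1/3 unhappy
(3,3)P 1/4 unhappy
(3,5)P 2/4 unhappy
(4,4)P 3/4 ok
(4,5)P 2/3 unhappy
(5,1)Q 2/3 unhappy
(5,2)Q 3/4 ok
(5,4)Q 1/5 unhappy
(6,1)Q 2/3 unhappy
(6,2)P 0/4 unhappy
(6,3)Q 2/4 unhappy
(6,4)P 1/3 unhappy
(6,5)P 1/2 unhappy
Unsatisfied: (1,1), (1,2), (1,4), (2,2), (2,3), (2,4), (2,5), (3,3), (3,5), (4,5), (5,1), (5,4), (6,1), (6,2), (6,3), (6,4), (6,5) — 17 in total.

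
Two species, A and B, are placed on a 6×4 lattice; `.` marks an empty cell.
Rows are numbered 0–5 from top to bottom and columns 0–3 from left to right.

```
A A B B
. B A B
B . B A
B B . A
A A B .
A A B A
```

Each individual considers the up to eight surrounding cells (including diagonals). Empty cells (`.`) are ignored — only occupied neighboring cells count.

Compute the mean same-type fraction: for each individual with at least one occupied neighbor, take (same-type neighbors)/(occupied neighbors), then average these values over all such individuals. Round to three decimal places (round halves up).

(0,0)A 1/2
(0,1)A 2/4
(0,2)B 3/5
(0,3)B 2/3
(1,1)B 3/6
(1,2)A 2/7
(1,3)B 3/5
(2,0)B 3/3
(2,2)B 3/6
(2,3)A 2/4
(3,0)B 2/4
(3,1)B 4/6
(3,3)A 1/3
(4,0)A 3/5
(4,1)A 3/7
(4,2)B 2/6
(5,0)A 3/3
(5,1)A 3/5
(5,2)B 1/4
(5,3)A 0/2
Sum over 20 individuals: 1/2 + 2/4 + 3/5 + 2/3 + 3/6 + 2/7 + 3/5 + 3/3 + 3/6 + 2/4 + 2/4 + 4/6 + 1/3 + 3/5 + 3/7 + 2/6 + 3/3 + 3/5 + 1/4 + 0/2 = 1451/140; mean = 1451/140 ÷ 20 = 1451/2800 = 0.518214… → 0.518.

0.518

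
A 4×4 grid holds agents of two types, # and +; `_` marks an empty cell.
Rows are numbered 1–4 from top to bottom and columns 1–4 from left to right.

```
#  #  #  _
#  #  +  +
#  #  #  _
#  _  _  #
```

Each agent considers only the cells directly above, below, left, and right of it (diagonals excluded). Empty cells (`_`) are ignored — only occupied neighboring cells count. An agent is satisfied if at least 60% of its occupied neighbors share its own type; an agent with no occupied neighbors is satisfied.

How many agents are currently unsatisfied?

(1,1)# 2/2 satisfied
(1,2)# 3/3 satisfied
(1,3)# 1/2 not
(2,1)# 3/3 satisfied
(2,2)# 3/4 satisfied
(2,3)+ 1/4 not
(2,4)+ 1/1 satisfied
(3,1)# 3/3 satisfied
(3,2)# 3/3 satisfied
(3,3)# 1/2 not
(4,1)# 1/1 satisfied
(4,4)# 0/0 satisfied
Unsatisfied: (1,3), (2,3), (3,3) — 3 in total.

3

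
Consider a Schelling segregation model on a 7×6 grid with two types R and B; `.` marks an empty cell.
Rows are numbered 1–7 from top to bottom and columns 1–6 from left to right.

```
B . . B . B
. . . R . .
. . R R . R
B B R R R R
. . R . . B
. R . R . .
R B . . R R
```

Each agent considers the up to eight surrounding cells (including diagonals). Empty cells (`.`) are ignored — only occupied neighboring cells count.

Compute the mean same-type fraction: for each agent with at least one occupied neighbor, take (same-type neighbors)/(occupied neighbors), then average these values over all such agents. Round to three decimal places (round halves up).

Row 1: (1,1)B — no occupied neighbors · (1,4)B 0/1 · (1,6)B — no occupied neighbors
Row 2: (2,4)R 2/3
Row 3: (3,3)R 4/5 · (3,4)R 5/5 · (3,6)R 2/2
Row 4: (4,1)B 1/1 · (4,2)B 1/4 · (4,3)R 4/5 · (4,4)R 5/5 · (4,5)R 4/5 · (4,6)R 2/3
Row 5: (5,3)R 4/5 · (5,6)B 0/2
Row 6: (6,2)R 2/3 · (6,4)R 2/2
Row 7: (7,1)R 1/2 · (7,2)B 0/2 · (7,5)R 2/2 · (7,6)R 1/1
Sum over 19 agents: 0/1 + 2/3 + 4/5 + 5/5 + 2/2 + 1/1 + 1/4 + 4/5 + 5/5 + 4/5 + 2/3 + 4/5 + 0/2 + 2/3 + 2/2 + 1/2 + 0/2 + 2/2 + 1/1 = 259/20; mean = 259/20 ÷ 19 = 259/380 = 0.681578… → 0.682.

0.682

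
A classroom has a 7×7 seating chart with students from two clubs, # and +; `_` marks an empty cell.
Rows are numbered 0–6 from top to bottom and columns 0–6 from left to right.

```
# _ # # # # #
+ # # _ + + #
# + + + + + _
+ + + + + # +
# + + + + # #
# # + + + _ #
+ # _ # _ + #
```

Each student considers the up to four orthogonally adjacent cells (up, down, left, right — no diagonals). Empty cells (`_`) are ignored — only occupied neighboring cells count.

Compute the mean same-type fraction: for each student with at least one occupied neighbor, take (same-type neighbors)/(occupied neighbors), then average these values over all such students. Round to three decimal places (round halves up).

Row 0: (0,0)# 0/1 · (0,2)# 2/2 · (0,3)# 2/2 · (0,4)# 2/3 · (0,5)# 2/3 · (0,6)# 2/2
Row 1: (1,0)+ 0/3 · (1,1)# 1/3 · (1,2)# 2/3 · (1,4)+ 2/3 · (1,5)+ 2/4 · (1,6)# 1/2
Row 2: (2,0)# 0/3 · (2,1)+ 2/4 · (2,2)+ 3/4 · (2,3)+ 3/3 · (2,4)+ 4/4 · (2,5)+ 2/3
Row 3: (3,0)+ 1/3 · (3,1)+ 4/4 · (3,2)+ 4/4 · (3,3)+ 4/4 · (3,4)+ 3/4 · (3,5)# 1/4 · (3,6)+ 0/2
Row 4: (4,0)# 1/3 · (4,1)+ 2/4 · (4,2)+ 4/4 · (4,3)+ 4/4 · (4,4)+ 3/4 · (4,5)# 2/3 · (4,6)# 2/3
Row 5: (5,0)# 2/3 · (5,1)# 2/4 · (5,2)+ 2/3 · (5,3)+ 3/4 · (5,4)+ 2/2 · (5,6)# 2/2
Row 6: (6,0)+ 0/2 · (6,1)# 1/2 · (6,3)# 0/1 · (6,5)+ 0/1 · (6,6)# 1/2
Sum over 43 students: 0/1 + 2/2 + 2/2 + 2/3 + 2/3 + 2/2 + 0/3 + 1/3 + 2/3 + 2/3 + 2/4 + 1/2 + 0/3 + 2/4 + 3/4 + 3/3 + 4/4 + 2/3 + 1/3 + 4/4 + 4/4 + 4/4 + 3/4 + 1/4 + 0/2 + 1/3 + 2/4 + 4/4 + 4/4 + 3/4 + 2/3 + 2/3 + 2/3 + 2/4 + 2/3 + 3/4 + 2/2 + 2/2 + 0/2 + 1/2 + 0/1 + 0/1 + 1/2 = 103/4; mean = 103/4 ÷ 43 = 103/172 = 0.598837… → 0.599.

0.599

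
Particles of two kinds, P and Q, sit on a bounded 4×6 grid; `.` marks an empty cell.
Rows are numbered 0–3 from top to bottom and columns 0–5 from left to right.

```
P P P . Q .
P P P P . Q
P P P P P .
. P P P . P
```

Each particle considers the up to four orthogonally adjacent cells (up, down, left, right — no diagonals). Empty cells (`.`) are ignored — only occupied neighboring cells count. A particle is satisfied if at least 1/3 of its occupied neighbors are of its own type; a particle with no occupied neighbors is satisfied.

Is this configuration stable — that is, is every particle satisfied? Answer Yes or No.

Row 0: (0,0)P 2/2 ✓ · (0,1)P 3/3 ✓ · (0,2)P 2/2 ✓ · (0,4)Q 0/0 ✓
Row 1: (1,0)P 3/3 ✓ · (1,1)P 4/4 ✓ · (1,2)P 4/4 ✓ · (1,3)P 2/2 ✓ · (1,5)Q 0/0 ✓
Row 2: (2,0)P 2/2 ✓ · (2,1)P 4/4 ✓ · (2,2)P 4/4 ✓ · (2,3)P 4/4 ✓ · (2,4)P 1/1 ✓
Row 3: (3,1)P 2/2 ✓ · (3,2)P 3/3 ✓ · (3,3)P 2/2 ✓ · (3,5)P 0/0 ✓
All meet the threshold, so the configuration is stable.

Yes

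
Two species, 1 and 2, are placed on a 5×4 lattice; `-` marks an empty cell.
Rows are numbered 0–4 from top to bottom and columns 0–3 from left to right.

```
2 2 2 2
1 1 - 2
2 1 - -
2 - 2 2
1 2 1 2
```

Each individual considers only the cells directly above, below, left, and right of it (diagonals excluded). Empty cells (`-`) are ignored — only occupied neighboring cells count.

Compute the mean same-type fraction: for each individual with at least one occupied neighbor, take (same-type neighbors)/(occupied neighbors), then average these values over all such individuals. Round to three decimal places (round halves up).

Row 0: (0,0)2 1/2 · (0,1)2 2/3 · (0,2)2 2/2 · (0,3)2 2/2
Row 1: (1,0)1 1/3 · (1,1)1 2/3 · (1,3)2 1/1
Row 2: (2,0)2 1/3 · (2,1)1 1/2
Row 3: (3,0)2 1/2 · (3,2)2 1/2 · (3,3)2 2/2
Row 4: (4,0)1 0/2 · (4,1)2 0/2 · (4,2)1 0/3 · (4,3)2 1/2
Sum over 16 individuals: 1/2 + 2/3 + 2/2 + 2/2 + 1/3 + 2/3 + 1/1 + 1/3 + 1/2 + 1/2 + 1/2 + 2/2 + 0/2 + 0/2 + 0/3 + 1/2 = 17/2; mean = 17/2 ÷ 16 = 17/32 = 0.53125 → 0.531.

0.531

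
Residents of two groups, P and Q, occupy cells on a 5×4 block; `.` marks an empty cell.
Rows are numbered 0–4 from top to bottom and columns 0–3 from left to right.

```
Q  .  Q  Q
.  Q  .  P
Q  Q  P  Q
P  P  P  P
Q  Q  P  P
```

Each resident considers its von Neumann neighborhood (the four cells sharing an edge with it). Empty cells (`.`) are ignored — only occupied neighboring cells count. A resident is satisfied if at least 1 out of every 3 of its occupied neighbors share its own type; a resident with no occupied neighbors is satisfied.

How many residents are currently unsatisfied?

Row 0: (0,0)Q 0/0 ok · (0,2)Q 1/1 ok · (0,3)Q 1/2 ok
Row 1: (1,1)Q 1/1 ok · (1,3)P 0/2 unhappy
Row 2: (2,0)Q 1/2 ok · (2,1)Q 2/4 ok · (2,2)P 1/3 ok · (2,3)Q 0/3 unhappy
Row 3: (3,0)P 1/3 ok · (3,1)P 2/4 ok · (3,2)P 4/4 ok · (3,3)P 2/3 ok
Row 4: (4,0)Q 1/2 ok · (4,1)Q 1/3 ok · (4,2)P 2/3 ok · (4,3)P 2/2 ok
Unsatisfied: (1,3), (2,3) — 2 in total.

2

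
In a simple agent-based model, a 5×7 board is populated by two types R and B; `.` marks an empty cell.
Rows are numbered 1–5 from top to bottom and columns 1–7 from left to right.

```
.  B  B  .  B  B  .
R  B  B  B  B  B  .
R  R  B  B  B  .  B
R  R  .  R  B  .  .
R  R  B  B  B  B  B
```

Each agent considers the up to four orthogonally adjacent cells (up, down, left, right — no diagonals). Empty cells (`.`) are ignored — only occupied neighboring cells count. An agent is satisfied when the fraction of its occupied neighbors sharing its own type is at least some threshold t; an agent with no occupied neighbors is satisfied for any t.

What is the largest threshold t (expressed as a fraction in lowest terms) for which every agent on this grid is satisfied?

0/1

(1,2)B 2/2
(1,3)B 2/2
(1,5)B 2/2
(1,6)B 2/2
(2,1)R 1/2
(2,2)B 2/4
(2,3)B 4/4
(2,4)B 3/3
(2,5)B 4/4
(2,6)B 2/2
(3,1)R 3/3
(3,2)R 2/4
(3,3)B 2/3
(3,4)B 3/4
(3,5)B 3/3
(3,7)B — no occupied neighbors
(4,1)R 3/3
(4,2)R 3/3
(4,4)R 0/3
(4,5)B 2/3
(5,1)R 2/2
(5,2)R 2/3
(5,3)B 1/2
(5,4)B 2/3
(5,5)B 3/3
(5,6)B 2/2
(5,7)B 1/1
The smallest same-type fraction is 0/3 at (4,4), which reduces to 0/1. Any threshold above that leaves this agent unsatisfied.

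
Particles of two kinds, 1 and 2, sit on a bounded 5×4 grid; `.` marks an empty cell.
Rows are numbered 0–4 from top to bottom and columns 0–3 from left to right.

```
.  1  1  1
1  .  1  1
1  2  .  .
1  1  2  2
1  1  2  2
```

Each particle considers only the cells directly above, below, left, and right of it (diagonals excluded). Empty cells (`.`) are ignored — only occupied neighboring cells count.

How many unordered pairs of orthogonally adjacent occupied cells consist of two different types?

4

Scan each occupied cell's neighbors to the right and below so each pair is counted once.
Row 0: 1(0,1)–1(0,2)= 1(0,2)–1(0,3)= 1(0,2)–1(1,2)= 1(0,3)–1(1,3)=  → 0/4 unlike.
Row 1: 1(1,0)–1(2,0)= 1(1,2)–1(1,3)=  → 0/2 unlike.
Row 2: 1(2,0)–2(2,1)≠ 1(2,0)–1(3,0)= 2(2,1)–1(3,1)≠  → 2/3 unlike.
Row 3: 1(3,0)–1(3,1)= 1(3,0)–1(4,0)= 1(3,1)–2(3,2)≠ 1(3,1)–1(4,1)= 2(3,2)–2(3,3)= 2(3,2)–2(4,2)= 2(3,3)–2(4,3)=  → 1/7 unlike.
Row 4: 1(4,0)–1(4,1)= 1(4,1)–2(4,2)≠ 2(4,2)–2(4,3)=  → 1/3 unlike.
Total adjacent occupied pairs: 19; unlike-type pairs: 4.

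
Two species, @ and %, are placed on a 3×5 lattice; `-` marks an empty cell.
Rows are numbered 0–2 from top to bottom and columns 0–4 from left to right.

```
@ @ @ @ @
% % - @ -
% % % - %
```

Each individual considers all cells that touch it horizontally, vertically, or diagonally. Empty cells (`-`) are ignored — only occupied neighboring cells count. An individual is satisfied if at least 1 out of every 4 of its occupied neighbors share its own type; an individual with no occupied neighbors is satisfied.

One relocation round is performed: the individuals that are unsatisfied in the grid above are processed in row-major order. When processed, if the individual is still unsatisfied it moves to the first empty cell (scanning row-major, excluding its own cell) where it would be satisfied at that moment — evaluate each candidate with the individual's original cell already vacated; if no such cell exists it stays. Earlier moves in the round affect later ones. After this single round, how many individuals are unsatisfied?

Initially unsatisfied (in order): (2,4).
  (2,4) → (1,2).
Resulting grid:
@ @ @ @ @
% % % @ -
% % % - -
All satisfied now.

0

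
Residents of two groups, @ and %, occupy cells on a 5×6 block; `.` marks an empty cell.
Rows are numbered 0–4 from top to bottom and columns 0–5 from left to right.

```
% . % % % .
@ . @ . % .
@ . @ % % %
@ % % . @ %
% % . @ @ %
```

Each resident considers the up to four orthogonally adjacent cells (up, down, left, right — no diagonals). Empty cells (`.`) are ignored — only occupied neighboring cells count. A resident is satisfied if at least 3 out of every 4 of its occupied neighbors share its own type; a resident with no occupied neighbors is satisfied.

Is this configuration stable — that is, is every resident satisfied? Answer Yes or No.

No

Row 0: (0,0)% 0/1 ✗ · (0,2)% 1/2 ✗ · (0,3)% 2/2 ✓ · (0,4)% 2/2 ✓
Row 1: (1,0)@ 1/2 ✗ · (1,2)@ 1/2 ✗ · (1,4)% 2/2 ✓
Row 2: (2,0)@ 2/2 ✓ · (2,2)@ 1/3 ✗ · (2,3)% 1/2 ✗ · (2,4)% 3/4 ✓ · (2,5)% 2/2 ✓
Row 3: (3,0)@ 1/3 ✗ · (3,1)% 2/3 ✗ · (3,2)% 1/2 ✗ · (3,4)@ 1/3 ✗ · (3,5)% 2/3 ✗
Row 4: (4,0)% 1/2 ✗ · (4,1)% 2/2 ✓ · (4,3)@ 1/1 ✓ · (4,4)@ 2/3 ✗ · (4,5)% 1/2 ✗
For instance (0,0) has only 0/1 same-type neighbors, below 3/4.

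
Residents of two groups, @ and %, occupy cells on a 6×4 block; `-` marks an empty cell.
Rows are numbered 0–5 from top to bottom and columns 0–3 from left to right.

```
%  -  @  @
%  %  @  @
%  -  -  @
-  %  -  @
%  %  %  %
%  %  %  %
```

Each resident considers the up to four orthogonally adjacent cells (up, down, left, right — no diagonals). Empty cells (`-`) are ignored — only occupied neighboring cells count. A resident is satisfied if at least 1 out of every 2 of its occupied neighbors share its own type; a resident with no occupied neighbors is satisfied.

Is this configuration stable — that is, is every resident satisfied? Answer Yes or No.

(0,0)% 1/1 ok
(0,2)@ 2/2 ok
(0,3)@ 2/2 ok
(1,0)% 3/3 ok
(1,1)% 1/2 ok
(1,2)@ 2/3 ok
(1,3)@ 3/3 ok
(2,0)% 1/1 ok
(2,3)@ 2/2 ok
(3,1)% 1/1 ok
(3,3)@ 1/2 ok
(4,0)% 2/2 ok
(4,1)% 4/4 ok
(4,2)% 3/3 ok
(4,3)% 2/3 ok
(5,0)% 2/2 ok
(5,1)% 3/3 ok
(5,2)% 3/3 ok
(5,3)% 2/2 ok
All meet the threshold, so the configuration is stable.

Yes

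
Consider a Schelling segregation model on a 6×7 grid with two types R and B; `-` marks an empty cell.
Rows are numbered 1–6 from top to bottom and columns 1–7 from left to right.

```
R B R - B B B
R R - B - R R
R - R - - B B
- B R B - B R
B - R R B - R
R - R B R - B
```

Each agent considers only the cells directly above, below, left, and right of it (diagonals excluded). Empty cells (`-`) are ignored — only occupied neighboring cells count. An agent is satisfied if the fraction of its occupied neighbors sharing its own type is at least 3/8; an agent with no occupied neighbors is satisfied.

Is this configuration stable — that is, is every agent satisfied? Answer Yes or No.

No

Row 1: (1,1)R 1/2 ✓ · (1,2)B 0/3 ✗ · (1,3)R 0/1 ✗ · (1,5)B 1/1 ✓ · (1,6)B 2/3 ✓ · (1,7)B 1/2 ✓
Row 2: (2,1)R 3/3 ✓ · (2,2)R 1/2 ✓ · (2,4)B 0/0 ✓ · (2,6)R 1/3 ✗ · (2,7)R 1/3 ✗
Row 3: (3,1)R 1/1 ✓ · (3,3)R 1/1 ✓ · (3,6)B 2/3 ✓ · (3,7)B 1/3 ✗
Row 4: (4,2)B 0/1 ✗ · (4,3)R 2/4 ✓ · (4,4)B 0/2 ✗ · (4,6)B 1/2 ✓ · (4,7)R 1/3 ✗
Row 5: (5,1)B 0/1 ✗ · (5,3)R 3/3 ✓ · (5,4)R 1/4 ✗ · (5,5)B 0/2 ✗ · (5,7)R 1/2 ✓
Row 6: (6,1)R 0/1 ✗ · (6,3)R 1/2 ✓ · (6,4)B 0/3 ✗ · (6,5)R 0/2 ✗ · (6,7)B 0/1 ✗
For instance (1,2) has only 0/3 same-type neighbors, below 3/8.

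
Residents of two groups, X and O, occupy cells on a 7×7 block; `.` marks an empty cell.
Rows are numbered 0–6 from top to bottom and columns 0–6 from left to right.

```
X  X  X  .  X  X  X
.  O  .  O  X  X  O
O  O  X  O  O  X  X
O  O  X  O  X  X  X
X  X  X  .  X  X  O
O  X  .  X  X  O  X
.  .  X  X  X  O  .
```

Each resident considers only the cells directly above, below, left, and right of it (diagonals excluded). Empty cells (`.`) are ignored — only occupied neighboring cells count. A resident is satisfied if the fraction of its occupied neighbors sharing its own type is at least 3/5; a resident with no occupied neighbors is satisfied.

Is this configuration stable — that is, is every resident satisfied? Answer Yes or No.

No

Row 0: (0,0)X 1/1 satisfied · (0,1)X 2/3 satisfied · (0,2)X 1/1 satisfied · (0,4)X 2/2 satisfied · (0,5)X 3/3 satisfied · (0,6)X 1/2 not
Row 1: (1,1)O 1/2 not · (1,3)O 1/2 not · (1,4)X 2/4 not · (1,5)X 3/4 satisfied · (1,6)O 0/3 not
Row 2: (2,0)O 2/2 satisfied · (2,1)O 3/4 satisfied · (2,2)X 1/3 not · (2,3)O 3/4 satisfied · (2,4)O 1/4 not · (2,5)X 3/4 satisfied · (2,6)X 2/3 satisfied
Row 3: (3,0)O 2/3 satisfied · (3,1)O 2/4 not · (3,2)X 2/4 not · (3,3)O 1/3 not · (3,4)X 2/4 not · (3,5)X 4/4 satisfied · (3,6)X 2/3 satisfied
Row 4: (4,0)X 1/3 not · (4,1)X 3/4 satisfied · (4,2)X 2/2 satisfied · (4,4)X 3/3 satisfied · (4,5)X 2/4 not · (4,6)O 0/3 not
Row 5: (5,0)O 0/2 not · (5,1)X 1/2 not · (5,3)X 2/2 satisfied · (5,4)X 3/4 satisfied · (5,5)O 1/4 not · (5,6)X 0/2 not
Row 6: (6,2)X 1/1 satisfied · (6,3)X 3/3 satisfied · (6,4)X 2/3 satisfied · (6,5)O 1/2 not
For instance (0,6) has only 1/2 same-type neighbors, below 3/5.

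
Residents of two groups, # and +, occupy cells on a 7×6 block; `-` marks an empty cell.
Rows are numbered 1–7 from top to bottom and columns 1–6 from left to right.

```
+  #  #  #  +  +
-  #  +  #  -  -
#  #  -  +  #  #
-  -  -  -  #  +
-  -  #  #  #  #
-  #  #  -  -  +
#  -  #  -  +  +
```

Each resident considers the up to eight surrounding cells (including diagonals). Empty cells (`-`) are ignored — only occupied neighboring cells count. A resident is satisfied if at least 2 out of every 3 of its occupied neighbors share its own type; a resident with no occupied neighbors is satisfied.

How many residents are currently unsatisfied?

Row 1: (1,1)+ 0/2 ✗ · (1,2)# 2/4 ✗ · (1,3)# 4/5 ✓ · (1,4)# 2/4 ✗ · (1,5)+ 1/3 ✗ · (1,6)+ 1/1 ✓
Row 2: (2,2)# 4/6 ✓ · (2,3)+ 1/7 ✗ · (2,4)# 3/6 ✗
Row 3: (3,1)# 2/2 ✓ · (3,2)# 2/3 ✓ · (3,4)+ 1/4 ✗ · (3,5)# 3/5 ✗ · (3,6)# 2/3 ✓
Row 4: (4,5)# 5/7 ✓ · (4,6)+ 0/5 ✗
Row 5: (5,3)# 3/3 ✓ · (5,4)# 4/4 ✓ · (5,5)# 3/5 ✗ · (5,6)# 2/4 ✗
Row 6: (6,2)# 4/4 ✓ · (6,3)# 4/4 ✓ · (6,6)+ 2/4 ✗
Row 7: (7,1)# 1/1 ✓ · (7,3)# 2/2 ✓ · (7,5)+ 2/2 ✓ · (7,6)+ 2/2 ✓
Unsatisfied: (1,1), (1,2), (1,4), (1,5), (2,3), (2,4), (3,4), (3,5), (4,6), (5,5), (5,6), (6,6) — 12 in total.

12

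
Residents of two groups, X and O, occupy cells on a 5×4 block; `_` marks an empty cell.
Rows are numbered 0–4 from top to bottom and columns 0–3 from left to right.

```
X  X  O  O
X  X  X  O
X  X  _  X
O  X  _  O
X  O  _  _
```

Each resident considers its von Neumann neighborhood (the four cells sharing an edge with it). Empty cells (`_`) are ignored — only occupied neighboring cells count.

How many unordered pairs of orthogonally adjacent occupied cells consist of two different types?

10

Scan each occupied cell's neighbors to the right and below so each pair is counted once.
Row 0: X(0,0)–X(0,1)= X(0,0)–X(1,0)= X(0,1)–O(0,2)≠ X(0,1)–X(1,1)= O(0,2)–O(0,3)= O(0,2)–X(1,2)≠ O(0,3)–O(1,3)=  → 2/7 unlike.
Row 1: X(1,0)–X(1,1)= X(1,0)–X(2,0)= X(1,1)–X(1,2)= X(1,1)–X(2,1)= X(1,2)–O(1,3)≠ O(1,3)–X(2,3)≠  → 2/6 unlike.
Row 2: X(2,0)–X(2,1)= X(2,0)–O(3,0)≠ X(2,1)–X(3,1)= X(2,3)–O(3,3)≠  → 2/4 unlike.
Row 3: O(3,0)–X(3,1)≠ O(3,0)–X(4,0)≠ X(3,1)–O(4,1)≠  → 3/3 unlike.
Row 4: X(4,0)–O(4,1)≠  → 1/1 unlike.
Total adjacent occupied pairs: 21; unlike-type pairs: 10.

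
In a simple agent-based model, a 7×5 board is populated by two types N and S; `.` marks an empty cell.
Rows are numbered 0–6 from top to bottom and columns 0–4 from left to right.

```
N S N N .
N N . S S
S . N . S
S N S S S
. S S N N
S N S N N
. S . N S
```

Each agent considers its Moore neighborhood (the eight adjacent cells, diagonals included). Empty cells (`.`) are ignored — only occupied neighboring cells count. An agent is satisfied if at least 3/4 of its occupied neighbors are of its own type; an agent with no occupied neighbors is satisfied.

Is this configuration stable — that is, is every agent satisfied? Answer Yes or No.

No

(0,0)N 2/3 ✗
(0,1)S 0/4 ✗
(0,2)N 2/4 ✗
(0,3)N 1/3 ✗
(1,0)N 2/4 ✗
(1,1)N 4/6 ✗
(1,3)S 2/5 ✗
(1,4)S 2/3 ✗
(2,0)S 1/4 ✗
(2,2)N 2/5 ✗
(2,4)S 4/4 ✓
(3,0)S 2/3 ✗
(3,1)N 1/6 ✗
(3,2)S 3/6 ✗
(3,3)S 4/7 ✗
(3,4)S 2/4 ✗
(4,1)S 5/7 ✗
(4,2)S 4/8 ✗
(4,3)N 3/8 ✗
(4,4)N 3/5 ✗
(5,0)S 2/3 ✗
(5,1)N 0/5 ✗
(5,2)S 3/7 ✗
(5,3)N 4/7 ✗
(5,4)N 4/5 ✓
(6,1)S 2/3 ✗
(6,3)N 2/4 ✗
(6,4)S 0/3 ✗
For instance (0,0) has only 2/3 same-type neighbors, below 3/4.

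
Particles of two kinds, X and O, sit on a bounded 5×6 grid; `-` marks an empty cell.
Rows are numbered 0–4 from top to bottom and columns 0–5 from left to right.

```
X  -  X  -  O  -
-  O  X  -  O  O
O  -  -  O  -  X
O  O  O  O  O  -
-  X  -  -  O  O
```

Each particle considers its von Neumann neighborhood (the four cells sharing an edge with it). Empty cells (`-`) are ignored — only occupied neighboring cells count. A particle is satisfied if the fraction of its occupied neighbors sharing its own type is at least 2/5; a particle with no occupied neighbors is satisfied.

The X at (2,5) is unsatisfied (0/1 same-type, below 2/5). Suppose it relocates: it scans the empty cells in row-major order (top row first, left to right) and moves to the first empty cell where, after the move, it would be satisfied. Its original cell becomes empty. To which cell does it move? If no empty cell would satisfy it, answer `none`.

Vacating (2,5). Empty cells in order:
  (0,1): 2/3 same-type → satisfied — stop here.

(0,1)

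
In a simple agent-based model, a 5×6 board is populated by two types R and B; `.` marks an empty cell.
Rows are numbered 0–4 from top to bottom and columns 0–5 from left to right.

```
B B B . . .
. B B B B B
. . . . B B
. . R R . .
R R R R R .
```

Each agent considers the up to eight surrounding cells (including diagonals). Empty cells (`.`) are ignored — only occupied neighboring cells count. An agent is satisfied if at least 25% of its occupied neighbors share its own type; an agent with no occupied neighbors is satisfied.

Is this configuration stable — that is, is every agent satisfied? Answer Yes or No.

Yes

Row 0: (0,0)B 2/2 satisfied · (0,1)B 4/4 satisfied · (0,2)B 4/4 satisfied
Row 1: (1,1)B 4/4 satisfied · (1,2)B 4/4 satisfied · (1,3)B 4/4 satisfied · (1,4)B 4/4 satisfied · (1,5)B 3/3 satisfied
Row 2: (2,4)B 4/5 satisfied · (2,5)B 3/3 satisfied
Row 3: (3,2)R 4/4 satisfied · (3,3)R 4/5 satisfied
Row 4: (4,0)R 1/1 satisfied · (4,1)R 3/3 satisfied · (4,2)R 4/4 satisfied · (4,3)R 4/4 satisfied · (4,4)R 2/2 satisfied
All meet the threshold, so the configuration is stable.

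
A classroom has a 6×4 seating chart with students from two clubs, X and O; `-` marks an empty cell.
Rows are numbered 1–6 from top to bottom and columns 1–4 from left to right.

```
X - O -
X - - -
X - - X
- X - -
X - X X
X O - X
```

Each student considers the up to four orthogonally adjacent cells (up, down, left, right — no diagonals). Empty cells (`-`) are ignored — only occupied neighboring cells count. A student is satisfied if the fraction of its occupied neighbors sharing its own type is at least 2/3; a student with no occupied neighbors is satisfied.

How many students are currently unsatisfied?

2

(1,1)X 1/1 satisfied
(1,3)O 0/0 satisfied
(2,1)X 2/2 satisfied
(3,1)X 1/1 satisfied
(3,4)X 0/0 satisfied
(4,2)X 0/0 satisfied
(5,1)X 1/1 satisfied
(5,3)X 1/1 satisfied
(5,4)X 2/2 satisfied
(6,1)X 1/2 not
(6,2)O 0/1 not
(6,4)X 1/1 satisfied
Unsatisfied: (6,1), (6,2) — 2 in total.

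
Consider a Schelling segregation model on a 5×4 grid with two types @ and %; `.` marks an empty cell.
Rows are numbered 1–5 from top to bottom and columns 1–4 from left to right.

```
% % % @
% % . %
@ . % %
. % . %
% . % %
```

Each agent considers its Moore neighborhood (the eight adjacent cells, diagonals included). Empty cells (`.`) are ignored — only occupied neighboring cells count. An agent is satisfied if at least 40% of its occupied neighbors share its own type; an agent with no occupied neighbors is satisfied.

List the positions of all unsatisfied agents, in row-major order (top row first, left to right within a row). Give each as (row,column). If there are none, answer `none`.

(1,4), (3,1)

(1,1)% 3/3 satisfied
(1,2)% 4/4 satisfied
(1,3)% 3/4 satisfied
(1,4)@ 0/2 not
(2,1)% 3/4 satisfied
(2,2)% 5/6 satisfied
(2,4)% 3/4 satisfied
(3,1)@ 0/3 not
(3,3)% 5/5 satisfied
(3,4)% 3/3 satisfied
(4,2)% 3/4 satisfied
(4,4)% 4/4 satisfied
(5,1)% 1/1 satisfied
(5,3)% 3/3 satisfied
(5,4)% 2/2 satisfied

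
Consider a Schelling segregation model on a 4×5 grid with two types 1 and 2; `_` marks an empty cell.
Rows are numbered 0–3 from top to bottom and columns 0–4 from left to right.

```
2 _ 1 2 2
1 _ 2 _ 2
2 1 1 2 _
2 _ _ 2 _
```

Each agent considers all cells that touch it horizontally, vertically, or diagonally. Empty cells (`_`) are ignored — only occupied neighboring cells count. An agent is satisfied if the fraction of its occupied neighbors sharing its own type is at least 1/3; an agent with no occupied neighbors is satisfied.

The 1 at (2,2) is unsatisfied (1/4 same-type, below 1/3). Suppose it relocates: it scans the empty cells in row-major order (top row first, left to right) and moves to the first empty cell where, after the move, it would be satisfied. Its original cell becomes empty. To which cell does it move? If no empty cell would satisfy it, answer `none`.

(0,1)

Vacating (2,2). Empty cells in order:
  (0,1): 2/4 same-type → satisfied — stop here.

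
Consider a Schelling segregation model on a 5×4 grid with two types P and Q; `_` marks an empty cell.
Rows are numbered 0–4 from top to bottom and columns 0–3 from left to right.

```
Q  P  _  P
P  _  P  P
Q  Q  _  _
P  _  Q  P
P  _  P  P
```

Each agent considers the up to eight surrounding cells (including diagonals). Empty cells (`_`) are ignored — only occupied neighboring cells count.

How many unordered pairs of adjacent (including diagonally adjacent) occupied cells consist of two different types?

10

Scan each occupied cell's neighbors to the right and below (and the two forward diagonals) so each pair is counted once.
From row 0: 2 unlike of 6 pairs (running 2/6).
From row 1: 3 unlike of 4 pairs (running 5/10).
From row 2: 2 unlike of 4 pairs (running 7/14).
From row 3: 3 unlike of 6 pairs (running 10/20).
From row 4: 0 unlike of 1 pairs (running 10/21).
Total adjacent occupied pairs: 21; unlike-type pairs: 10.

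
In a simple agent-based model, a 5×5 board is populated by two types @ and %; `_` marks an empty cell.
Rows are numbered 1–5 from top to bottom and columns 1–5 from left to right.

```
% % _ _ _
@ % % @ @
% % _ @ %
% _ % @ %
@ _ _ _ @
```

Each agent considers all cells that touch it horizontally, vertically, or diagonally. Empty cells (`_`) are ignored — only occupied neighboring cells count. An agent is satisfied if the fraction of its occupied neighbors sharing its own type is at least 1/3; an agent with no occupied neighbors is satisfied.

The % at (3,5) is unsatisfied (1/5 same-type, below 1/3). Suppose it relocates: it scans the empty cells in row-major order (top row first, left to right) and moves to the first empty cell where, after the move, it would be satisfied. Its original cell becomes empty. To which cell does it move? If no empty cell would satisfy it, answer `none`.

(1,3)

Vacating (3,5). Empty cells in order:
  (1,3): 3/4 same-type → satisfied — stop here.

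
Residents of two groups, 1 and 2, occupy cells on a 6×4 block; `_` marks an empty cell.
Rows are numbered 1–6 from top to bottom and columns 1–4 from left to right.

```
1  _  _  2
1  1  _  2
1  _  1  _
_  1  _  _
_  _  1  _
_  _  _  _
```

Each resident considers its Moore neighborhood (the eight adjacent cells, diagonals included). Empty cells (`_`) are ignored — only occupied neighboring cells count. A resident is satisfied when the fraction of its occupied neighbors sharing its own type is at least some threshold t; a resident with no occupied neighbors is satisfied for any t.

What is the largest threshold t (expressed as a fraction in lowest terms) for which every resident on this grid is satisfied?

Row 1: (1,1)1 2/2 · (1,4)2 1/1
Row 2: (2,1)1 3/3 · (2,2)1 4/4 · (2,4)2 1/2
Row 3: (3,1)1 3/3 · (3,3)1 2/3
Row 4: (4,2)1 3/3
Row 5: (5,3)1 1/1
The smallest same-type fraction is 1/2 at (2,4), which reduces to 1/2. Any threshold above that leaves this resident unsatisfied.

1/2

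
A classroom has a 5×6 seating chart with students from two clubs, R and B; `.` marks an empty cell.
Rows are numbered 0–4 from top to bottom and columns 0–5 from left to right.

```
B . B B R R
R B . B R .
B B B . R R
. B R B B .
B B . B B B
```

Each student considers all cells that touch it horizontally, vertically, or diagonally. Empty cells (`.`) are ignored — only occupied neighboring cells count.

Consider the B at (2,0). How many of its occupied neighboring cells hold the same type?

3

Occupied neighbors of (2,0): (1,0)=R, (1,1)=B, (2,1)=B, (3,1)=B.
Same type (B): 3 of 4.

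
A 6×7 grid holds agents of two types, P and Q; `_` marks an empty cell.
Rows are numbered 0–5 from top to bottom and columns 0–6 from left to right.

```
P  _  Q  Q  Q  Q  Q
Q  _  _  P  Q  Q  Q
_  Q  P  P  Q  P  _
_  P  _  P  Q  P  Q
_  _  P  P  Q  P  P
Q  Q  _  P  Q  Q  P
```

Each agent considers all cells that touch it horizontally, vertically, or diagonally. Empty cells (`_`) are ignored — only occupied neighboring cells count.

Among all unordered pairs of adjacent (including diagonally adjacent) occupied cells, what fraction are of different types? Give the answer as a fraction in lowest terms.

Scan each occupied cell's neighbors to the right and below (and the two forward diagonals) so each pair is counted once.
Row 0: P(0,0)–Q(1,0)≠ Q(0,2)–Q(0,3)= Q(0,2)–P(1,3)≠ Q(0,3)–Q(0,4)= Q(0,3)–P(1,3)≠ Q(0,3)–Q(1,4)= Q(0,4)–Q(0,5)= Q(0,4)–Q(1,4)= Q(0,4)–Q(1,5)= Q(0,4)–P(1,3)≠ Q(0,5)–Q(0,6)= Q(0,5)–Q(1,5)= Q(0,5)–Q(1,6)= Q(0,5)–Q(1,4)= Q(0,6)–Q(1,6)= Q(0,6)–Q(1,5)=  → 4/16 unlike.
Row 1: Q(1,0)–Q(2,1)= P(1,3)–Q(1,4)≠ P(1,3)–P(2,3)= P(1,3)–Q(2,4)≠ P(1,3)–P(2,2)= Q(1,4)–Q(1,5)= Q(1,4)–Q(2,4)= Q(1,4)–P(2,5)≠ Q(1,4)–P(2,3)≠ Q(1,5)–Q(1,6)= Q(1,5)–P(2,5)≠ Q(1,5)–Q(2,4)= Q(1,6)–P(2,5)≠  → 6/13 unlike.
Row 2: Q(2,1)–P(2,2)≠ Q(2,1)–P(3,1)≠ P(2,2)–P(2,3)= P(2,2)–P(3,3)= P(2,2)–P(3,1)= P(2,3)–Q(2,4)≠ P(2,3)–P(3,3)= P(2,3)–Q(3,4)≠ Q(2,4)–P(2,5)≠ Q(2,4)–Q(3,4)= Q(2,4)–P(3,5)≠ Q(2,4)–P(3,3)≠ P(2,5)–P(3,5)= P(2,5)–Q(3,6)≠ P(2,5)–Q(3,4)≠  → 9/15 unlike.
Row 3: P(3,1)–P(4,2)= P(3,3)–Q(3,4)≠ P(3,3)–P(4,3)= P(3,3)–Q(4,4)≠ P(3,3)–P(4,2)= Q(3,4)–P(3,5)≠ Q(3,4)–Q(4,4)= Q(3,4)–P(4,5)≠ Q(3,4)–P(4,3)≠ P(3,5)–Q(3,6)≠ P(3,5)–P(4,5)= P(3,5)–P(4,6)= P(3,5)–Q(4,4)≠ Q(3,6)–P(4,6)≠ Q(3,6)–P(4,5)≠  → 9/15 unlike.
Row 4: P(4,2)–P(4,3)= P(4,2)–P(5,3)= P(4,2)–Q(5,1)≠ P(4,3)–Q(4,4)≠ P(4,3)–P(5,3)= P(4,3)–Q(5,4)≠ Q(4,4)–P(4,5)≠ Q(4,4)–Q(5,4)= Q(4,4)–Q(5,5)= Q(4,4)–P(5,3)≠ P(4,5)–P(4,6)= P(4,5)–Q(5,5)≠ P(4,5)–P(5,6)= P(4,5)–Q(5,4)≠ P(4,6)–P(5,6)= P(4,6)–Q(5,5)≠  → 8/16 unlike.
Row 5: Q(5,0)–Q(5,1)= P(5,3)–Q(5,4)≠ Q(5,4)–Q(5,5)= Q(5,5)–P(5,6)≠  → 2/4 unlike.
Total adjacent occupied pairs: 79; unlike-type pairs: 38.
38/79 is already in lowest terms.

38/79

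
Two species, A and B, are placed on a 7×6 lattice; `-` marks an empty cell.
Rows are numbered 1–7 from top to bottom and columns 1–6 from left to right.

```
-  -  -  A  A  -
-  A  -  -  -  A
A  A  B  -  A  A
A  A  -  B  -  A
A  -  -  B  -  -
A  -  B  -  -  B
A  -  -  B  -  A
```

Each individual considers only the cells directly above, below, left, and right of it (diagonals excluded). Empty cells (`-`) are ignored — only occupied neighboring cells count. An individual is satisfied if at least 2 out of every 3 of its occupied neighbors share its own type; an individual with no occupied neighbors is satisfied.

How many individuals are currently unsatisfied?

(1,4)A 1/1 ok
(1,5)A 1/1 ok
(2,2)A 1/1 ok
(2,6)A 1/1 ok
(3,1)A 2/2 ok
(3,2)A 3/4 ok
(3,3)B 0/1 unhappy
(3,5)A 1/1 ok
(3,6)A 3/3 ok
(4,1)A 3/3 ok
(4,2)A 2/2 ok
(4,4)B 1/1 ok
(4,6)A 1/1 ok
(5,1)A 2/2 ok
(5,4)B 1/1 ok
(6,1)A 2/2 ok
(6,3)B 0/0 ok
(6,6)B 0/1 unhappy
(7,1)A 1/1 ok
(7,4)B 0/0 ok
(7,6)A 0/1 unhappy
Unsatisfied: (3,3), (6,6), (7,6) — 3 in total.

3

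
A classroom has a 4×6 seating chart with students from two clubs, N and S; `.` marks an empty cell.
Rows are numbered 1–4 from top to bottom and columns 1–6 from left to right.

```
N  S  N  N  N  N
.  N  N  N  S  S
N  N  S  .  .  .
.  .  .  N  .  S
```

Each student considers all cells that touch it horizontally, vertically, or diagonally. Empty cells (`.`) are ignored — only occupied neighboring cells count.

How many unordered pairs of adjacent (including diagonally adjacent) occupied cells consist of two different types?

Scan each occupied cell's neighbors to the right and below (and the two forward diagonals) so each pair is counted once.
From row 1: 9 unlike of 19 pairs (running 9/19).
From row 2: 4 unlike of 10 pairs (running 13/29).
From row 3: 2 unlike of 3 pairs (running 15/32).
Total adjacent occupied pairs: 32; unlike-type pairs: 15.

15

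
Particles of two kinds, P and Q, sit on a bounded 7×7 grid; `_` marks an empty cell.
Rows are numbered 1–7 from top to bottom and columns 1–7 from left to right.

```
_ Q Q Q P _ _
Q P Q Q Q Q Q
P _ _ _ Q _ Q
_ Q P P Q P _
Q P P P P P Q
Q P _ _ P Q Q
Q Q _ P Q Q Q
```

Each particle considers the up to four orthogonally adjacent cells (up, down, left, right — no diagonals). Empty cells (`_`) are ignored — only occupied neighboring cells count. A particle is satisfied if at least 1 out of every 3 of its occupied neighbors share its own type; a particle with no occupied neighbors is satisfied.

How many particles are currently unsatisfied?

7

(1,2)Q 1/2 ✓
(1,3)Q 3/3 ✓
(1,4)Q 2/3 ✓
(1,5)P 0/2 ✗
(2,1)Q 0/2 ✗
(2,2)P 0/3 ✗
(2,3)Q 2/3 ✓
(2,4)Q 3/3 ✓
(2,5)Q 3/4 ✓
(2,6)Q 2/2 ✓
(2,7)Q 2/2 ✓
(3,1)P 0/1 ✗
(3,5)Q 2/2 ✓
(3,7)Q 1/1 ✓
(4,2)Q 0/2 ✗
(4,3)P 2/3 ✓
(4,4)P 2/3 ✓
(4,5)Q 1/4 ✗
(4,6)P 1/2 ✓
(5,1)Q 1/2 ✓
(5,2)P 2/4 ✓
(5,3)P 3/3 ✓
(5,4)P 3/3 ✓
(5,5)P 3/4 ✓
(5,6)P 2/4 ✓
(5,7)Q 1/2 ✓
(6,1)Q 2/3 ✓
(6,2)P 1/3 ✓
(6,5)P 1/3 ✓
(6,6)Q 2/4 ✓
(6,7)Q 3/3 ✓
(7,1)Q 2/2 ✓
(7,2)Q 1/2 ✓
(7,4)P 0/1 ✗
(7,5)Q 1/3 ✓
(7,6)Q 3/3 ✓
(7,7)Q 2/2 ✓
Unsatisfied: (1,5), (2,1), (2,2), (3,1), (4,2), (4,5), (7,4) — 7 in total.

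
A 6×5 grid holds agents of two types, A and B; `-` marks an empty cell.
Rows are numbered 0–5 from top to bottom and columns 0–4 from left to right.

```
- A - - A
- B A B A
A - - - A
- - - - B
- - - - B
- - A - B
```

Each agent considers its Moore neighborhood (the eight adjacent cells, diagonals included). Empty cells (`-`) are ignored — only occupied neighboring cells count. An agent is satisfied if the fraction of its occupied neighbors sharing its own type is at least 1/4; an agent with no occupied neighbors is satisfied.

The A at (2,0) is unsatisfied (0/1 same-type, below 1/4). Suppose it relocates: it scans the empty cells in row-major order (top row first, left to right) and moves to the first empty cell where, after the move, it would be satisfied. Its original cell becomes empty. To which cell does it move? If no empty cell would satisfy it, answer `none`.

Vacating (2,0). Empty cells in order:
  (0,0): 1/2 same-type → satisfied — stop here.

(0,0)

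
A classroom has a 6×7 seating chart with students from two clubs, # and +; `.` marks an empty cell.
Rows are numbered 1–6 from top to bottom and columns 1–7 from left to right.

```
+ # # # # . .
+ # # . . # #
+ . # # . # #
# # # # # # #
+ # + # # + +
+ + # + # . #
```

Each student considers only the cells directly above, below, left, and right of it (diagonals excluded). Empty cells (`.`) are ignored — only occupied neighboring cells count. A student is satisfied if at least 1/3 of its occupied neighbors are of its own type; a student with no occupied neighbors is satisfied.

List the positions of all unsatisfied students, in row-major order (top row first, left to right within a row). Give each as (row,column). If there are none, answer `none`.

(1,1)+ 1/2 ✓
(1,2)# 2/3 ✓
(1,3)# 3/3 ✓
(1,4)# 2/2 ✓
(1,5)# 1/1 ✓
(2,1)+ 2/3 ✓
(2,2)# 2/3 ✓
(2,3)# 3/3 ✓
(2,6)# 2/2 ✓
(2,7)# 2/2 ✓
(3,1)+ 1/2 ✓
(3,3)# 3/3 ✓
(3,4)# 2/2 ✓
(3,6)# 3/3 ✓
(3,7)# 3/3 ✓
(4,1)# 1/3 ✓
(4,2)# 3/3 ✓
(4,3)# 3/4 ✓
(4,4)# 4/4 ✓
(4,5)# 3/3 ✓
(4,6)# 3/4 ✓
(4,7)# 2/3 ✓
(5,1)+ 1/3 ✓
(5,2)# 1/4 ✗
(5,3)+ 0/4 ✗
(5,4)# 2/4 ✓
(5,5)# 3/4 ✓
(5,6)+ 1/3 ✓
(5,7)+ 1/3 ✓
(6,1)+ 2/2 ✓
(6,2)+ 1/3 ✓
(6,3)# 0/3 ✗
(6,4)+ 0/3 ✗
(6,5)# 1/2 ✓
(6,7)# 0/1 ✗

(5,2), (5,3), (6,3), (6,4), (6,7)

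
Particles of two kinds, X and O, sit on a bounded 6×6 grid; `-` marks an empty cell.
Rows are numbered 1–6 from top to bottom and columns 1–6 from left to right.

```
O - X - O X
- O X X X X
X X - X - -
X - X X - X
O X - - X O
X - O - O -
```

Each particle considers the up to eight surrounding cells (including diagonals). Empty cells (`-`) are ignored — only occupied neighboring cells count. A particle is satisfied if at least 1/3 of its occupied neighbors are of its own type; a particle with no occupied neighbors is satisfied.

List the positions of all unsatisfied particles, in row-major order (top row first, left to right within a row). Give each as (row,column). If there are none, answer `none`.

(1,1)O 1/1 satisfied
(1,3)X 2/3 satisfied
(1,5)O 0/4 not
(1,6)X 2/3 satisfied
(2,2)O 1/5 not
(2,3)X 4/5 satisfied
(2,4)X 4/5 satisfied
(2,5)X 4/5 satisfied
(2,6)X 2/3 satisfied
(3,1)X 2/3 satisfied
(3,2)X 4/5 satisfied
(3,4)X 5/5 satisfied
(4,1)X 3/4 satisfied
(4,3)X 4/4 satisfied
(4,4)X 3/3 satisfied
(4,6)X 1/2 satisfied
(5,1)O 0/3 not
(5,2)X 3/5 satisfied
(5,5)X 2/4 satisfied
(5,6)O 1/3 satisfied
(6,1)X 1/2 satisfied
(6,3)O 0/1 not
(6,5)O 1/2 satisfied

(1,5), (2,2), (5,1), (6,3)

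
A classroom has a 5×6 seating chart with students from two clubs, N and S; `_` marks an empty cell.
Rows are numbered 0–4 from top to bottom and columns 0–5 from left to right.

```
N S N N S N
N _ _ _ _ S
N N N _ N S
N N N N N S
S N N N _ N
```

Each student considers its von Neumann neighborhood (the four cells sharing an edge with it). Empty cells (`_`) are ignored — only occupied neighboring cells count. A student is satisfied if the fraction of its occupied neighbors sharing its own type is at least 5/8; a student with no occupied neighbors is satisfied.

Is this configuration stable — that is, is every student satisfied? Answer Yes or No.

No

Row 0: (0,0)N 1/2 not · (0,1)S 0/2 not · (0,2)N 1/2 not · (0,3)N 1/2 not · (0,4)S 0/2 not · (0,5)N 0/2 not
Row 1: (1,0)N 2/2 satisfied · (1,5)S 1/2 not
Row 2: (2,0)N 3/3 satisfied · (2,1)N 3/3 satisfied · (2,2)N 2/2 satisfied · (2,4)N 1/2 not · (2,5)S 2/3 satisfied
Row 3: (3,0)N 2/3 satisfied · (3,1)N 4/4 satisfied · (3,2)N 4/4 satisfied · (3,3)N 3/3 satisfied · (3,4)N 2/3 satisfied · (3,5)S 1/3 not
Row 4: (4,0)S 0/2 not · (4,1)N 2/3 satisfied · (4,2)N 3/3 satisfied · (4,3)N 2/2 satisfied · (4,5)N 0/1 not
For instance (0,0) has only 1/2 same-type neighbors, below 5/8.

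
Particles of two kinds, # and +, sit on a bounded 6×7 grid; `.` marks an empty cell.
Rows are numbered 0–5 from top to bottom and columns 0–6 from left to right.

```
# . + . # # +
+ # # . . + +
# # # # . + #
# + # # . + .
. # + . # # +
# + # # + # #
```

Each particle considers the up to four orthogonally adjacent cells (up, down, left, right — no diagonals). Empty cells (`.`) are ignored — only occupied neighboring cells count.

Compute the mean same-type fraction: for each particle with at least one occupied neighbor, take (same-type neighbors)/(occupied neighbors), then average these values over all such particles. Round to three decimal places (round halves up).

0.427

(0,0)# 0/1
(0,2)+ 0/1
(0,4)# 1/1
(0,5)# 1/3
(0,6)+ 1/2
(1,0)+ 0/3
(1,1)# 2/3
(1,2)# 2/3
(1,5)+ 2/3
(1,6)+ 2/3
(2,0)# 2/3
(2,1)# 3/4
(2,2)# 4/4
(2,3)# 2/2
(2,5)+ 2/3
(2,6)# 0/2
(3,0)# 1/2
(3,1)+ 0/4
(3,2)# 2/4
(3,3)# 2/2
(3,5)+ 1/2
(4,1)# 0/3
(4,2)+ 0/3
(4,4)# 1/2
(4,5)# 2/4
(4,6)+ 0/2
(5,0)# 0/1
(5,1)+ 0/3
(5,2)# 1/3
(5,3)# 1/2
(5,4)+ 0/3
(5,5)# 2/3
(5,6)# 1/2
Sum over 33 particles: 0/1 + 0/1 + 1/1 + 1/3 + 1/2 + 0/3 + 2/3 + 2/3 + 2/3 + 2/3 + 2/3 + 3/4 + 4/4 + 2/2 + 2/3 + 0/2 + 1/2 + 0/4 + 2/4 + 2/2 + 1/2 + 0/3 + 0/3 + 1/2 + 2/4 + 0/2 + 0/1 + 0/3 + 1/3 + 1/2 + 0/3 + 2/3 + 1/2 = 169/12; mean = 169/12 ÷ 33 = 169/396 = 0.426767… → 0.427.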